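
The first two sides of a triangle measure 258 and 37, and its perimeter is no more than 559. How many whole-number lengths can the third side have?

43

Triangle inequality: 221 < x < 295. Perimeter ≤ 559 gives x ≤ 559 − 258 − 37 = 264.
So 221 < x ≤ 264; integers 222 through 264: 43 values.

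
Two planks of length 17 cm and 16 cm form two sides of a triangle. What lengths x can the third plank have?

By the triangle inequality, x must be less than 17 + 16 = 33 and greater than |17 − 16| = 1.

1 < x < 33 (cm)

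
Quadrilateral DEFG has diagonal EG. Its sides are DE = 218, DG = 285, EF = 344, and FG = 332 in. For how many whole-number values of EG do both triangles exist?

435

From triangle DEG: 67 < EG < 503.
From triangle FEG: 12 < EG < 676.
Intersection: 67 < EG < 503, so integers 68 through 502: 435 values.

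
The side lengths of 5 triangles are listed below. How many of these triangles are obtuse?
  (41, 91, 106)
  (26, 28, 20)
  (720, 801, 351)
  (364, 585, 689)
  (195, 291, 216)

1

(41,91,106): 41²+91² = 9962 < 11236 = 106² → obtuse
(26,28,20): 20²+26² = 1076 > 784 = 28² → acute
(720,801,351): 351²+720² = 641601 = 801² → right
(364,585,689): 364²+585² = 474721 = 689² → right
(195,291,216): 195²+216² = 84681 = 291² → right
1 of the 5 is obtuse.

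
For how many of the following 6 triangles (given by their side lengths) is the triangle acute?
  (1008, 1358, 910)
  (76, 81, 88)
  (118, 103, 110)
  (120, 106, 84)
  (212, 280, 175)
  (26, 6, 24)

(1008,1358,910): 910²+1008² = 1844164 = 1358² → right
(76,81,88): 76²+81² = 12337 > 7744 = 88² → acute
(118,103,110): 103²+110² = 22709 > 13924 = 118² → acute
(120,106,84): 84²+106² = 18292 > 14400 = 120² → acute
(212,280,175): 175²+212² = 75569 < 78400 = 280² → obtuse
(26,6,24): 6²+24² = 612 < 676 = 26² → obtuse
3 of the 6 are acute.

3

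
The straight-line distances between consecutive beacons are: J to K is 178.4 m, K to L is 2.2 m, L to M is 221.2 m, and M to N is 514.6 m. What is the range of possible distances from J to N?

The maximum is all hops collinear in one direction: 178.4 + 2.2 + 221.2 + 514.6 = 916.4.
The longest hop is 514.6; the others sum to 401.8. Folding the others back against it leaves at least 514.6 − 401.8 = 112.8.

112.8 ≤ JN ≤ 916.4 m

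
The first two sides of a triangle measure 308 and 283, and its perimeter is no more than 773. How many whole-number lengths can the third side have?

Triangle inequality: 25 < x < 591. Perimeter ≤ 773 gives x ≤ 773 − 308 − 283 = 182.
So 25 < x ≤ 182; integers 26 through 182: 157 values.

157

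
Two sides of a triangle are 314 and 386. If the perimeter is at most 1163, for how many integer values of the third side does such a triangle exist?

Triangle inequality: 72 < x < 700. Perimeter ≤ 1163 gives x ≤ 1163 − 314 − 386 = 463.
So 72 < x ≤ 463; integers 73 through 463: 391 values.

391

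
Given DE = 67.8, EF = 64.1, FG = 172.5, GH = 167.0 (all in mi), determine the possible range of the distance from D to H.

The maximum is all hops collinear in one direction: 67.8 + 64.1 + 172.5 + 167.0 = 471.4.
The longest hop is 172.5; the others sum to 298.9. Since 172.5 ≤ 298.9, the path can fold back on itself completely, so the minimum distance is 0.

0 ≤ DH ≤ 471.4 mi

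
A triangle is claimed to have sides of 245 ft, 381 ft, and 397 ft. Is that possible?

Yes

The longest side is 397, and the other two sum to 626.
Since 626 > 397, the triangle inequality holds.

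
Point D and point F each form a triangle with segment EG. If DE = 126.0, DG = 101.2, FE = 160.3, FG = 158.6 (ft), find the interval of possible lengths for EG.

24.8 < EG < 227.2

From triangle DEG: |126.0 − 101.2| < EG < 126.0 + 101.2, i.e. 24.8 < EG < 227.2.
From triangle FEG: 1.7 < EG < 318.9.
Both must hold, so EG lies in the intersection.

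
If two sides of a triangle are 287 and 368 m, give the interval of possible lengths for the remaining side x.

81 < x < 655 (m)

By the triangle inequality, x must be less than 287 + 368 = 655 and greater than |287 − 368| = 81.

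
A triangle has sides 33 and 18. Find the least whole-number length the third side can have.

The third side must be strictly greater than |33 − 18| = 15.
The smallest integer above 15 is 16.

16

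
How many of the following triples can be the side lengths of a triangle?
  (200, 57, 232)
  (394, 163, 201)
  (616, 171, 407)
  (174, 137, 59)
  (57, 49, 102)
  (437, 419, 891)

3

(57,200,232): 57+200 > 232 → valid
(163,201,394): 163+201 ≤ 394 → not valid
(171,407,616): 171+407 ≤ 616 → not valid
(59,137,174): 59+137 > 174 → valid
(49,57,102): 49+57 > 102 → valid
(419,437,891): 419+437 ≤ 891 → not valid
3 of the 6 triples form a triangle.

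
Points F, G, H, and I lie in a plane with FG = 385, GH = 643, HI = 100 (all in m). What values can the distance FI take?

The maximum is all hops collinear in one direction: 385 + 643 + 100 = 1128.
The longest hop is 643; the others sum to 485. Folding the others back against it leaves at least 643 − 485 = 158.

158 ≤ FI ≤ 1128 m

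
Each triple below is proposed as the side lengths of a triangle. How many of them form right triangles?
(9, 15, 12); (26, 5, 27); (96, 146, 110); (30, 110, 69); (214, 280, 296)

(9,15,12): 9²+12² = 225 = 15² → right
(26,5,27): 5²+26² = 701 < 729 = 27² → obtuse
(96,146,110): 96²+110² = 21316 = 146² → right
(30,110,69): 30+69 ≤ 110, not a triangle
(214,280,296): 214²+280² = 124196 > 87616 = 296² → acute
2 of the 5 are right.

2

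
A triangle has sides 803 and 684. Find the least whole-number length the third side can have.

The third side must be strictly greater than |803 − 684| = 119.
The smallest integer above 119 is 120.

120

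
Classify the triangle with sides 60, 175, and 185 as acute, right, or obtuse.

Compare the square of the longest side to the sum of squares of the other two: 60² + 175² = 34225 = 185².

right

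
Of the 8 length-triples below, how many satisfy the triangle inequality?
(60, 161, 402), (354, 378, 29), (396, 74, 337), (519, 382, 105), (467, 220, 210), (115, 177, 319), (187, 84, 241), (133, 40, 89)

3

(60,161,402): 60+161 ≤ 402 → not valid
(29,354,378): 29+354 > 378 → valid
(74,337,396): 74+337 > 396 → valid
(105,382,519): 105+382 ≤ 519 → not valid
(210,220,467): 210+220 ≤ 467 → not valid
(115,177,319): 115+177 ≤ 319 → not valid
(84,187,241): 84+187 > 241 → valid
(40,89,133): 40+89 ≤ 133 → not valid
3 of the 8 triples form a triangle.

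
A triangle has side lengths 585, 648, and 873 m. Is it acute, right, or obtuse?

right

Compare the square of the longest side to the sum of squares of the other two: 585² + 648² = 762129 = 873².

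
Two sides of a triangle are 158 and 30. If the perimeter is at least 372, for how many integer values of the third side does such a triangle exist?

Triangle inequality: 128 < x < 188. Perimeter ≥ 372 gives x ≥ 372 − 158 − 30 = 184.
So 184 ≤ x < 188; integers 184 through 187: 4 values.

4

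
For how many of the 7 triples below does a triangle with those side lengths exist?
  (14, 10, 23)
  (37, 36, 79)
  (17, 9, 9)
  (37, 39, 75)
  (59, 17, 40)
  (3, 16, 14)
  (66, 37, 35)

5

(10,14,23): 10+14 > 23 → valid
(36,37,79): 36+37 ≤ 79 → not valid
(9,9,17): 9+9 > 17 → valid
(37,39,75): 37+39 > 75 → valid
(17,40,59): 17+40 ≤ 59 → not valid
(3,14,16): 3+14 > 16 → valid
(35,37,66): 35+37 > 66 → valid
5 of the 7 triples form a triangle.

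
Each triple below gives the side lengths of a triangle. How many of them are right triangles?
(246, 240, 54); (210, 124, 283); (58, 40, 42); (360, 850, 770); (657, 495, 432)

(246,240,54): 54²+240² = 60516 = 246² → right
(210,124,283): 124²+210² = 59476 < 80089 = 283² → obtuse
(58,40,42): 40²+42² = 3364 = 58² → right
(360,850,770): 360²+770² = 722500 = 850² → right
(657,495,432): 432²+495² = 431649 = 657² → right
4 of the 5 are right.

4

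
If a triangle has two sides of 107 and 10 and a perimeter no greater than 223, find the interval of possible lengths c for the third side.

Triangle inequality alone gives 97 < c < 117.
The perimeter condition gives c ≤ 223 − 107 − 10 = 106.
Intersecting the two: 97 < c ≤ 106.

97 < c ≤ 106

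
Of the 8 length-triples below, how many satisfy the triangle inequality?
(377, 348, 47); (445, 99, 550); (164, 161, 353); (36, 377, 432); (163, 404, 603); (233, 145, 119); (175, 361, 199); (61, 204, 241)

(47,348,377): 47+348 > 377 → valid
(99,445,550): 99+445 ≤ 550 → not valid
(161,164,353): 161+164 ≤ 353 → not valid
(36,377,432): 36+377 ≤ 432 → not valid
(163,404,603): 163+404 ≤ 603 → not valid
(119,145,233): 119+145 > 233 → valid
(175,199,361): 175+199 > 361 → valid
(61,204,241): 61+204 > 241 → valid
4 of the 8 triples form a triangle.

4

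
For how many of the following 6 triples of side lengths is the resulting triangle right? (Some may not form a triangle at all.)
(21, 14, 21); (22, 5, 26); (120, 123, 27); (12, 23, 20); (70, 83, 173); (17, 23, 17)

1

(21,14,21): 14²+21² = 637 > 441 = 21² → acute
(22,5,26): 5²+22² = 509 < 676 = 26² → obtuse
(120,123,27): 27²+120² = 15129 = 123² → right
(12,23,20): 12²+20² = 544 > 529 = 23² → acute
(70,83,173): 70+83 ≤ 173, not a triangle
(17,23,17): 17²+17² = 578 > 529 = 23² → acute
1 of the 6 is right.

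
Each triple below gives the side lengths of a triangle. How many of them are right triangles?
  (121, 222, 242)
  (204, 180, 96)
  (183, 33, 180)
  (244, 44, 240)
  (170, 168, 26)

4

(121,222,242): 121²+222² = 63925 > 58564 = 242² → acute
(204,180,96): 96²+180² = 41616 = 204² → right
(183,33,180): 33²+180² = 33489 = 183² → right
(244,44,240): 44²+240² = 59536 = 244² → right
(170,168,26): 26²+168² = 28900 = 170² → right
4 of the 5 are right.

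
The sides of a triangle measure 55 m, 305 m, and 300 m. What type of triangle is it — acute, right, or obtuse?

right

Compare the square of the longest side to the sum of squares of the other two: 55² + 300² = 93025 = 305².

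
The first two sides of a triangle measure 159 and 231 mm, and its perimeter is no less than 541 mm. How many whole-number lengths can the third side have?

Triangle inequality: 72 < x < 390. Perimeter ≥ 541 gives x ≥ 541 − 159 − 231 = 151.
So 151 ≤ x < 390; integers 151 through 389: 239 values.

239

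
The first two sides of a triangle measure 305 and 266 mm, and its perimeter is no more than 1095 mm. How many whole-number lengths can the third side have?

485

Triangle inequality: 39 < x < 571. Perimeter ≤ 1095 gives x ≤ 1095 − 305 − 266 = 524.
So 39 < x ≤ 524; integers 40 through 524: 485 values.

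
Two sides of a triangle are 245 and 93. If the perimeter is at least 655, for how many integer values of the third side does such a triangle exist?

21

Triangle inequality: 152 < x < 338. Perimeter ≥ 655 gives x ≥ 655 − 245 − 93 = 317.
So 317 ≤ x < 338; integers 317 through 337: 21 values.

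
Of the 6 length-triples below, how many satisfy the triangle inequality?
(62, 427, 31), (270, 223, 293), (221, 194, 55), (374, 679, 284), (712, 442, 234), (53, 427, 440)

(31,62,427): 31+62 ≤ 427 → not valid
(223,270,293): 223+270 > 293 → valid
(55,194,221): 55+194 > 221 → valid
(284,374,679): 284+374 ≤ 679 → not valid
(234,442,712): 234+442 ≤ 712 → not valid
(53,427,440): 53+427 > 440 → valid
3 of the 6 triples form a triangle.

3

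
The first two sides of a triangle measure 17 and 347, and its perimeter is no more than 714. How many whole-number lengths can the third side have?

Triangle inequality: 330 < x < 364. Perimeter ≤ 714 gives x ≤ 714 − 17 − 347 = 350.
So 330 < x ≤ 350; integers 331 through 350: 20 values.

20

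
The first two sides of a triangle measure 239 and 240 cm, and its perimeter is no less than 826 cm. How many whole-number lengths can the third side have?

132

Triangle inequality: 1 < x < 479. Perimeter ≥ 826 gives x ≥ 826 − 239 − 240 = 347.
So 347 ≤ x < 479; integers 347 through 478: 132 values.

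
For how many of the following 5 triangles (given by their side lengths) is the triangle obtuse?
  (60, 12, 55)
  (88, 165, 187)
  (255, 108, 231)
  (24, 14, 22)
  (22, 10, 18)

2

(60,12,55): 12²+55² = 3169 < 3600 = 60² → obtuse
(88,165,187): 88²+165² = 34969 = 187² → right
(255,108,231): 108²+231² = 65025 = 255² → right
(24,14,22): 14²+22² = 680 > 576 = 24² → acute
(22,10,18): 10²+18² = 424 < 484 = 22² → obtuse
2 of the 5 are obtuse.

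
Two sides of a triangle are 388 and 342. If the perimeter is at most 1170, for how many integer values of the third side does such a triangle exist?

Triangle inequality: 46 < x < 730. Perimeter ≤ 1170 gives x ≤ 1170 − 388 − 342 = 440.
So 46 < x ≤ 440; integers 47 through 440: 394 values.

394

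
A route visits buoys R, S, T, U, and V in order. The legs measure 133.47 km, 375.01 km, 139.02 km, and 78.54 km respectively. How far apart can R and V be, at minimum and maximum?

23.98 ≤ RV ≤ 726.04 km

The maximum is all hops collinear in one direction: 133.47 + 375.01 + 139.02 + 78.54 = 726.04.
The longest hop is 375.01; the others sum to 351.03. Folding the others back against it leaves at least 375.01 − 351.03 = 23.98.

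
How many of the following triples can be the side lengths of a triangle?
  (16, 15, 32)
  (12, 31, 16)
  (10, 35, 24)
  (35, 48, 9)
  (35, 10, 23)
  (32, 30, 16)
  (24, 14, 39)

(15,16,32): 15+16 ≤ 32 → not valid
(12,16,31): 12+16 ≤ 31 → not valid
(10,24,35): 10+24 ≤ 35 → not valid
(9,35,48): 9+35 ≤ 48 → not valid
(10,23,35): 10+23 ≤ 35 → not valid
(16,30,32): 16+30 > 32 → valid
(14,24,39): 14+24 ≤ 39 → not valid
1 of the 7 triples forms a triangle.

1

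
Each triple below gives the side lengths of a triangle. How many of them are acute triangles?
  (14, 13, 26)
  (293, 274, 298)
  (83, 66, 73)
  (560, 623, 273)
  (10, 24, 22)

(14,13,26): 13²+14² = 365 < 676 = 26² → obtuse
(293,274,298): 274²+293² = 160925 > 88804 = 298² → acute
(83,66,73): 66²+73² = 9685 > 6889 = 83² → acute
(560,623,273): 273²+560² = 388129 = 623² → right
(10,24,22): 10²+22² = 584 > 576 = 24² → acute
3 of the 5 are acute.

3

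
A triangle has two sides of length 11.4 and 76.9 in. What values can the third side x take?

By the triangle inequality, x must be less than 11.4 + 76.9 = 88.3 and greater than |11.4 − 76.9| = 65.5.

65.5 < x < 88.3 (in)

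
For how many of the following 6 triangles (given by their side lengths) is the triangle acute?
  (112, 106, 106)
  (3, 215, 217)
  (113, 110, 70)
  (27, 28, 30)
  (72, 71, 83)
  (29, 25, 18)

(112,106,106): 106²+106² = 22472 > 12544 = 112² → acute
(3,215,217): 3²+215² = 46234 < 47089 = 217² → obtuse
(113,110,70): 70²+110² = 17000 > 12769 = 113² → acute
(27,28,30): 27²+28² = 1513 > 900 = 30² → acute
(72,71,83): 71²+72² = 10225 > 6889 = 83² → acute
(29,25,18): 18²+25² = 949 > 841 = 29² → acute
5 of the 6 are acute.

5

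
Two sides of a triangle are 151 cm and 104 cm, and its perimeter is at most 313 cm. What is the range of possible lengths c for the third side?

Triangle inequality alone gives 47 < c < 255.
The perimeter condition gives c ≤ 313 − 151 − 104 = 58.
Intersecting the two: 47 < c ≤ 58.

47 < c ≤ 58 cm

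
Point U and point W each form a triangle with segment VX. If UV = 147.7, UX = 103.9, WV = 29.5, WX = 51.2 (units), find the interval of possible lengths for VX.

From triangle UVX: |147.7 − 103.9| < VX < 147.7 + 103.9, i.e. 43.8 < VX < 251.6.
From triangle WVX: 21.7 < VX < 80.7.
Both must hold, so VX lies in the intersection.

43.8 < VX < 80.7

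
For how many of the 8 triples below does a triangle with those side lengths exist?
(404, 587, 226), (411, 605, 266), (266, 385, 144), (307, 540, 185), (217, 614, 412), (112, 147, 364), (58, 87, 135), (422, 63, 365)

6

(226,404,587): 226+404 > 587 → valid
(266,411,605): 266+411 > 605 → valid
(144,266,385): 144+266 > 385 → valid
(185,307,540): 185+307 ≤ 540 → not valid
(217,412,614): 217+412 > 614 → valid
(112,147,364): 112+147 ≤ 364 → not valid
(58,87,135): 58+87 > 135 → valid
(63,365,422): 63+365 > 422 → valid
6 of the 8 triples form a triangle.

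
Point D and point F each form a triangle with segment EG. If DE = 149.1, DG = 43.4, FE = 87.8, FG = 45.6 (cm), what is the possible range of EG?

105.7 < EG < 133.4

From triangle DEG: |149.1 − 43.4| < EG < 149.1 + 43.4, i.e. 105.7 < EG < 192.5.
From triangle FEG: 42.2 < EG < 133.4.
Both must hold, so EG lies in the intersection.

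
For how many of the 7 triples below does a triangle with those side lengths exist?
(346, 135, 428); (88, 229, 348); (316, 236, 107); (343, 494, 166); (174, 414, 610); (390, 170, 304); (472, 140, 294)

4

(135,346,428): 135+346 > 428 → valid
(88,229,348): 88+229 ≤ 348 → not valid
(107,236,316): 107+236 > 316 → valid
(166,343,494): 166+343 > 494 → valid
(174,414,610): 174+414 ≤ 610 → not valid
(170,304,390): 170+304 > 390 → valid
(140,294,472): 140+294 ≤ 472 → not valid
4 of the 7 triples form a triangle.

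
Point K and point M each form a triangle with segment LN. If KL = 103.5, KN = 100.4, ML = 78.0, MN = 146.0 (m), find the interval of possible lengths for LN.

68.0 < LN < 203.9

From triangle KLN: |103.5 − 100.4| < LN < 103.5 + 100.4, i.e. 3.1 < LN < 203.9.
From triangle MLN: 68.0 < LN < 224.0.
Both must hold, so LN lies in the intersection.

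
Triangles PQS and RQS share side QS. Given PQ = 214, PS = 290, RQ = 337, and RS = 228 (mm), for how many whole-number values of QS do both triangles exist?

From triangle PQS: 76 < QS < 504.
From triangle RQS: 109 < QS < 565.
Intersection: 109 < QS < 504, so integers 110 through 503: 394 values.

394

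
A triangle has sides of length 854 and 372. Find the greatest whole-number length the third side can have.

1225

The third side must be strictly less than 854 + 372 = 1226.
The largest integer below 1226 is 1225.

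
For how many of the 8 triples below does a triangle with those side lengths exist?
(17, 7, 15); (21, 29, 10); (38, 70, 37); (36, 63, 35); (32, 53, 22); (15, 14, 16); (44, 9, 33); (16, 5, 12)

7

(7,15,17): 7+15 > 17 → valid
(10,21,29): 10+21 > 29 → valid
(37,38,70): 37+38 > 70 → valid
(35,36,63): 35+36 > 63 → valid
(22,32,53): 22+32 > 53 → valid
(14,15,16): 14+15 > 16 → valid
(9,33,44): 9+33 ≤ 44 → not valid
(5,12,16): 5+12 > 16 → valid
7 of the 8 triples form a triangle.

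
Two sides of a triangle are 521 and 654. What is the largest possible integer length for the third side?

1174

The third side must be strictly less than 521 + 654 = 1175.
The largest integer below 1175 is 1174.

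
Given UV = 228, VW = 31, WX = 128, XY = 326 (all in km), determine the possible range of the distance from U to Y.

0 ≤ UY ≤ 713 km

The maximum is all hops collinear in one direction: 228 + 31 + 128 + 326 = 713.
The longest hop is 326; the others sum to 387. Since 326 ≤ 387, the path can fold back on itself completely, so the minimum distance is 0.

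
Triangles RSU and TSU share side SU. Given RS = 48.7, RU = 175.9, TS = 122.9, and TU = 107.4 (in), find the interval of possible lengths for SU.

127.2 < SU < 224.6

From triangle RSU: |48.7 − 175.9| < SU < 48.7 + 175.9, i.e. 127.2 < SU < 224.6.
From triangle TSU: 15.5 < SU < 230.3.
Both must hold, so SU lies in the intersection.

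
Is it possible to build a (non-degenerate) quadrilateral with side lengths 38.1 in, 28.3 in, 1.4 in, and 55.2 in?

A quadrilateral exists iff every side is shorter than the sum of the others — equivalently, the longest side is less than the sum of the rest.
Longest side 55.2 < 67.8 (sum of the remaining 3), so yes.

Yes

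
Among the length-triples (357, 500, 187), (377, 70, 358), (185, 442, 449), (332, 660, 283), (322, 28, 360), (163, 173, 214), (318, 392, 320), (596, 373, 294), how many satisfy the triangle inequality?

6

(187,357,500): 187+357 > 500 → valid
(70,358,377): 70+358 > 377 → valid
(185,442,449): 185+442 > 449 → valid
(283,332,660): 283+332 ≤ 660 → not valid
(28,322,360): 28+322 ≤ 360 → not valid
(163,173,214): 163+173 > 214 → valid
(318,320,392): 318+320 > 392 → valid
(294,373,596): 294+373 > 596 → valid
6 of the 8 triples form a triangle.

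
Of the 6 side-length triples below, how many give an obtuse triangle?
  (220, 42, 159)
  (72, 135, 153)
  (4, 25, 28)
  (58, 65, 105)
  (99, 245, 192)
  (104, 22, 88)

(220,42,159): 42+159 ≤ 220, not a triangle
(72,135,153): 72²+135² = 23409 = 153² → right
(4,25,28): 4²+25² = 641 < 784 = 28² → obtuse
(58,65,105): 58²+65² = 7589 < 11025 = 105² → obtuse
(99,245,192): 99²+192² = 46665 < 60025 = 245² → obtuse
(104,22,88): 22²+88² = 8228 < 10816 = 104² → obtuse
4 of the 6 are obtuse.

4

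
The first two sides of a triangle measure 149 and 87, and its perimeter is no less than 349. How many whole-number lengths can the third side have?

Triangle inequality: 62 < x < 236. Perimeter ≥ 349 gives x ≥ 349 − 149 − 87 = 113.
So 113 ≤ x < 236; integers 113 through 235: 123 values.

123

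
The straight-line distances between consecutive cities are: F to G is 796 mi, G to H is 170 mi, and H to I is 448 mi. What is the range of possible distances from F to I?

178 ≤ FI ≤ 1414 mi

The maximum is all hops collinear in one direction: 796 + 170 + 448 = 1414.
The longest hop is 796; the others sum to 618. Folding the others back against it leaves at least 796 − 618 = 178.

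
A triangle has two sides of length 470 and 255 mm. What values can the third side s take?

215 < s < 725 (mm)

By the triangle inequality, s must be less than 470 + 255 = 725 and greater than |470 − 255| = 215.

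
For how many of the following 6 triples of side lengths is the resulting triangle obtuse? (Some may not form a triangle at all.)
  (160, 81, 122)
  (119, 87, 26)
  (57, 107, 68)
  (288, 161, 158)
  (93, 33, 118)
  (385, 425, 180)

4

(160,81,122): 81²+122² = 21445 < 25600 = 160² → obtuse
(119,87,26): 26+87 ≤ 119, not a triangle
(57,107,68): 57²+68² = 7873 < 11449 = 107² → obtuse
(288,161,158): 158²+161² = 50885 < 82944 = 288² → obtuse
(93,33,118): 33²+93² = 9738 < 13924 = 118² → obtuse
(385,425,180): 180²+385² = 180625 = 425² → right
4 of the 6 are obtuse.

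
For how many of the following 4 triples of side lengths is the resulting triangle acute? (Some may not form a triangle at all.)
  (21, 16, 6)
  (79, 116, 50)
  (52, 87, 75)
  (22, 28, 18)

2

(21,16,6): 6²+16² = 292 < 441 = 21² → obtuse
(79,116,50): 50²+79² = 8741 < 13456 = 116² → obtuse
(52,87,75): 52²+75² = 8329 > 7569 = 87² → acute
(22,28,18): 18²+22² = 808 > 784 = 28² → acute
2 of the 4 are acute.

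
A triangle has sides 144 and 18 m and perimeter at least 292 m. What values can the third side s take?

130 ≤ s < 162 m

Triangle inequality alone gives 126 < s < 162.
The perimeter condition gives s ≥ 292 − 144 − 18 = 130.
Intersecting the two: 130 ≤ s < 162.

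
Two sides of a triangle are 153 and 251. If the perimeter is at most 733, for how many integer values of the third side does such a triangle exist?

Triangle inequality: 98 < x < 404. Perimeter ≤ 733 gives x ≤ 733 − 153 − 251 = 329.
So 98 < x ≤ 329; integers 99 through 329: 231 values.

231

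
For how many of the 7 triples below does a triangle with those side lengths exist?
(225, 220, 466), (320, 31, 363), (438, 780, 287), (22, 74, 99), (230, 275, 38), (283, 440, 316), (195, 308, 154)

2

(220,225,466): 220+225 ≤ 466 → not valid
(31,320,363): 31+320 ≤ 363 → not valid
(287,438,780): 287+438 ≤ 780 → not valid
(22,74,99): 22+74 ≤ 99 → not valid
(38,230,275): 38+230 ≤ 275 → not valid
(283,316,440): 283+316 > 440 → valid
(154,195,308): 154+195 > 308 → valid
2 of the 7 triples form a triangle.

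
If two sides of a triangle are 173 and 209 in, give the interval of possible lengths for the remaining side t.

By the triangle inequality, t must be less than 173 + 209 = 382 and greater than |173 − 209| = 36.

36 < t < 382 (in)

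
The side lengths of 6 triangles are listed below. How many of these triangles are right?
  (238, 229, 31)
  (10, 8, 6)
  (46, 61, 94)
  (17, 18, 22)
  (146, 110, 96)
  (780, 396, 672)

3

(238,229,31): 31²+229² = 53402 < 56644 = 238² → obtuse
(10,8,6): 6²+8² = 100 = 10² → right
(46,61,94): 46²+61² = 5837 < 8836 = 94² → obtuse
(17,18,22): 17²+18² = 613 > 484 = 22² → acute
(146,110,96): 96²+110² = 21316 = 146² → right
(780,396,672): 396²+672² = 608400 = 780² → right
3 of the 6 are right.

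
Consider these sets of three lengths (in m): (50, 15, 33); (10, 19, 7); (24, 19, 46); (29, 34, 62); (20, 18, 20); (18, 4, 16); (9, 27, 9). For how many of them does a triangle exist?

(15,33,50): 15+33 ≤ 50 → not valid
(7,10,19): 7+10 ≤ 19 → not valid
(19,24,46): 19+24 ≤ 46 → not valid
(29,34,62): 29+34 > 62 → valid
(18,20,20): 18+20 > 20 → valid
(4,16,18): 4+16 > 18 → valid
(9,9,27): 9+9 ≤ 27 → not valid
3 of the 7 triples form a triangle.

3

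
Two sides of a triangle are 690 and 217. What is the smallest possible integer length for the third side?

474

The third side must be strictly greater than |690 − 217| = 473.
The smallest integer above 473 is 474.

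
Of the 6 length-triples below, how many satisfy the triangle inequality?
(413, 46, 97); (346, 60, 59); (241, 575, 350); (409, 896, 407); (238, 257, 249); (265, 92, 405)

(46,97,413): 46+97 ≤ 413 → not valid
(59,60,346): 59+60 ≤ 346 → not valid
(241,350,575): 241+350 > 575 → valid
(407,409,896): 407+409 ≤ 896 → not valid
(238,249,257): 238+249 > 257 → valid
(92,265,405): 92+265 ≤ 405 → not valid
2 of the 6 triples form a triangle.

2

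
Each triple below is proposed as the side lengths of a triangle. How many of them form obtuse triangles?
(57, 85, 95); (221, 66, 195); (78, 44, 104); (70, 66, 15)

(57,85,95): 57²+85² = 10474 > 9025 = 95² → acute
(221,66,195): 66²+195² = 42381 < 48841 = 221² → obtuse
(78,44,104): 44²+78² = 8020 < 10816 = 104² → obtuse
(70,66,15): 15²+66² = 4581 < 4900 = 70² → obtuse
3 of the 4 are obtuse.

3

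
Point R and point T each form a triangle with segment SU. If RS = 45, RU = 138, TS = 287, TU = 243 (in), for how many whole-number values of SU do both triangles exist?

89

From triangle RSU: 93 < SU < 183.
From triangle TSU: 44 < SU < 530.
Intersection: 93 < SU < 183, so integers 94 through 182: 89 values.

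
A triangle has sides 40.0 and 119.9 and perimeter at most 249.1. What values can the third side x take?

79.9 < x ≤ 89.2

Triangle inequality alone gives 79.9 < x < 159.9.
The perimeter condition gives x ≤ 249.1 − 40.0 − 119.9 = 89.2.
Intersecting the two: 79.9 < x ≤ 89.2.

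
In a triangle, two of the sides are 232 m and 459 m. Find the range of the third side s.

By the triangle inequality, s must be less than 232 + 459 = 691 and greater than |232 − 459| = 227.

227 < s < 691 (m)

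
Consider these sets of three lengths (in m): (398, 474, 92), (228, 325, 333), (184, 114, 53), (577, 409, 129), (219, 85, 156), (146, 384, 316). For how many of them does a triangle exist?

(92,398,474): 92+398 > 474 → valid
(228,325,333): 228+325 > 333 → valid
(53,114,184): 53+114 ≤ 184 → not valid
(129,409,577): 129+409 ≤ 577 → not valid
(85,156,219): 85+156 > 219 → valid
(146,316,384): 146+316 > 384 → valid
4 of the 6 triples form a triangle.

4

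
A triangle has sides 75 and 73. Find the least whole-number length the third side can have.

The third side must be strictly greater than |75 − 73| = 2.
The smallest integer above 2 is 3.

3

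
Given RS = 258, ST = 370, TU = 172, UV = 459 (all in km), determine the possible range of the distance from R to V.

0 ≤ RV ≤ 1259 km

The maximum is all hops collinear in one direction: 258 + 370 + 172 + 459 = 1259.
The longest hop is 459; the others sum to 800. Since 459 ≤ 800, the path can fold back on itself completely, so the minimum distance is 0.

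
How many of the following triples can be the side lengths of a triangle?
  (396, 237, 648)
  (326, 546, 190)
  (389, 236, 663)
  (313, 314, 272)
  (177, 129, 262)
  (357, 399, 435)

3

(237,396,648): 237+396 ≤ 648 → not valid
(190,326,546): 190+326 ≤ 546 → not valid
(236,389,663): 236+389 ≤ 663 → not valid
(272,313,314): 272+313 > 314 → valid
(129,177,262): 129+177 > 262 → valid
(357,399,435): 357+399 > 435 → valid
3 of the 6 triples form a triangle.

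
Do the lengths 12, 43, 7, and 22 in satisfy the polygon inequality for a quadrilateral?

No

For a quadrilateral, each side must be shorter than the sum of the others.
Here the longest side is 43, but the remaining 3 sides sum to only 41.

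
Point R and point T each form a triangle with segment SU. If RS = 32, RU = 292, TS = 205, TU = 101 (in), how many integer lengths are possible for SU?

45

From triangle RSU: 260 < SU < 324.
From triangle TSU: 104 < SU < 306.
Intersection: 260 < SU < 306, so integers 261 through 305: 45 values.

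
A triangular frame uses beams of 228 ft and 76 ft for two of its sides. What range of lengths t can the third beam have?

By the triangle inequality, t must be less than 228 + 76 = 304 and greater than |228 − 76| = 152.

152 < t < 304 (ft)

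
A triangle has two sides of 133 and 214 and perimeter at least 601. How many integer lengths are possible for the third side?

Triangle inequality: 81 < x < 347. Perimeter ≥ 601 gives x ≥ 601 − 133 − 214 = 254.
So 254 ≤ x < 347; integers 254 through 346: 93 values.

93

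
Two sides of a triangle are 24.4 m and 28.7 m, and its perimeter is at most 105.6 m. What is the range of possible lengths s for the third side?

4.3 < s ≤ 52.5

Triangle inequality alone gives 4.3 < s < 53.1.
The perimeter condition gives s ≤ 105.6 − 24.4 − 28.7 = 52.5.
Intersecting the two: 4.3 < s ≤ 52.5.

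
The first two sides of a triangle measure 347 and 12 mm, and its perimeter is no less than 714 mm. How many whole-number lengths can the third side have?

Triangle inequality: 335 < x < 359. Perimeter ≥ 714 gives x ≥ 714 − 347 − 12 = 355.
So 355 ≤ x < 359; integers 355 through 358: 4 values.

4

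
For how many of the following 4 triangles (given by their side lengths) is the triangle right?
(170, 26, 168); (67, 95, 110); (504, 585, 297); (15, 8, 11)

(170,26,168): 26²+168² = 28900 = 170² → right
(67,95,110): 67²+95² = 13514 > 12100 = 110² → acute
(504,585,297): 297²+504² = 342225 = 585² → right
(15,8,11): 8²+11² = 185 < 225 = 15² → obtuse
2 of the 4 are right.

2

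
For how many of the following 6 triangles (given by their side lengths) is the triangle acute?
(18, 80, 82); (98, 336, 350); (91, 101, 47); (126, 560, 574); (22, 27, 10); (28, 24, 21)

2

(18,80,82): 18²+80² = 6724 = 82² → right
(98,336,350): 98²+336² = 122500 = 350² → right
(91,101,47): 47²+91² = 10490 > 10201 = 101² → acute
(126,560,574): 126²+560² = 329476 = 574² → right
(22,27,10): 10²+22² = 584 < 729 = 27² → obtuse
(28,24,21): 21²+24² = 1017 > 784 = 28² → acute
2 of the 6 are acute.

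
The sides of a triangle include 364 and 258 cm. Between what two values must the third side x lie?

106 < x < 622

By the triangle inequality, x must be less than 364 + 258 = 622 and greater than |364 − 258| = 106.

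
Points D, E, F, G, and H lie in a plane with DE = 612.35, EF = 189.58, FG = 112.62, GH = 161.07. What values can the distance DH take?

The maximum is all hops collinear in one direction: 612.35 + 189.58 + 112.62 + 161.07 = 1075.62.
The longest hop is 612.35; the others sum to 463.27. Folding the others back against it leaves at least 612.35 − 463.27 = 149.08.

149.08 ≤ DH ≤ 1075.62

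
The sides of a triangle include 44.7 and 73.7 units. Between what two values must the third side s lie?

By the triangle inequality, s must be less than 44.7 + 73.7 = 118.4 and greater than |44.7 − 73.7| = 29.0.

29.0 < s < 118.4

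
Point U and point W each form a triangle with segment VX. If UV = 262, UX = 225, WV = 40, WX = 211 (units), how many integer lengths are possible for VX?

From triangle UVX: 37 < VX < 487.
From triangle WVX: 171 < VX < 251.
Intersection: 171 < VX < 251, so integers 172 through 250: 79 values.

79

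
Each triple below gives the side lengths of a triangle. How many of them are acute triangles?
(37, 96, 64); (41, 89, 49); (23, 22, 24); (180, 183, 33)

(37,96,64): 37²+64² = 5465 < 9216 = 96² → obtuse
(41,89,49): 41²+49² = 4082 < 7921 = 89² → obtuse
(23,22,24): 22²+23² = 1013 > 576 = 24² → acute
(180,183,33): 33²+180² = 33489 = 183² → right
1 of the 4 is acute.

1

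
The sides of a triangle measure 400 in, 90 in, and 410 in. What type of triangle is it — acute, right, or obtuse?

Compare the square of the longest side to the sum of squares of the other two: 90² + 400² = 168100 = 410².

right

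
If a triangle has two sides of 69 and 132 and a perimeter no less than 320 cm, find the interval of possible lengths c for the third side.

Triangle inequality alone gives 63 < c < 201.
The perimeter condition gives c ≥ 320 − 69 − 132 = 119.
Intersecting the two: 119 ≤ c < 201.

119 ≤ c < 201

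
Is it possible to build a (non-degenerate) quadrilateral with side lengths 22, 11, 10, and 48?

For a quadrilateral, each side must be shorter than the sum of the others.
Here the longest side is 48, but the remaining 3 sides sum to only 43.

No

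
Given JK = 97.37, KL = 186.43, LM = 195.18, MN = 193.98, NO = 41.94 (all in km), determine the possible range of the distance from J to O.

0 ≤ JO ≤ 714.90 km

The maximum is all hops collinear in one direction: 97.37 + 186.43 + 195.18 + 193.98 + 41.94 = 714.90.
The longest hop is 195.18; the others sum to 519.72. Since 195.18 ≤ 519.72, the path can fold back on itself completely, so the minimum distance is 0.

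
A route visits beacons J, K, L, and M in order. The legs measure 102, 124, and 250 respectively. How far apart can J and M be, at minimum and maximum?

24 ≤ JM ≤ 476

The maximum is all hops collinear in one direction: 102 + 124 + 250 = 476.
The longest hop is 250; the others sum to 226. Folding the others back against it leaves at least 250 − 226 = 24.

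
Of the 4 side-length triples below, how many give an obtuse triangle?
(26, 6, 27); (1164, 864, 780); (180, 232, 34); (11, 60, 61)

(26,6,27): 6²+26² = 712 < 729 = 27² → obtuse
(1164,864,780): 780²+864² = 1354896 = 1164² → right
(180,232,34): 34+180 ≤ 232, not a triangle
(11,60,61): 11²+60² = 3721 = 61² → right
1 of the 4 is obtuse.

1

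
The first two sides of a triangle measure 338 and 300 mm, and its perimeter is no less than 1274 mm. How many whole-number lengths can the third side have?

Triangle inequality: 38 < x < 638. Perimeter ≥ 1274 gives x ≥ 1274 − 338 − 300 = 636.
So 636 ≤ x < 638; integers 636 through 637: 2 values.

2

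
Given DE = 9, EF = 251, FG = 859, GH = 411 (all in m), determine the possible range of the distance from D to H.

188 ≤ DH ≤ 1530 m

The maximum is all hops collinear in one direction: 9 + 251 + 859 + 411 = 1530.
The longest hop is 859; the others sum to 671. Folding the others back against it leaves at least 859 − 671 = 188.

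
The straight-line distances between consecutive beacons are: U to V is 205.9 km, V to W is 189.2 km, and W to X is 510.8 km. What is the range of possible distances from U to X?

115.7 ≤ UX ≤ 905.9 km

The maximum is all hops collinear in one direction: 205.9 + 189.2 + 510.8 = 905.9.
The longest hop is 510.8; the others sum to 395.1. Folding the others back against it leaves at least 510.8 − 395.1 = 115.7.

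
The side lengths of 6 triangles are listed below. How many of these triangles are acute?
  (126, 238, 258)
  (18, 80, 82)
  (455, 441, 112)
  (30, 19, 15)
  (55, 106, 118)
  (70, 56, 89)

3

(126,238,258): 126²+238² = 72520 > 66564 = 258² → acute
(18,80,82): 18²+80² = 6724 = 82² → right
(455,441,112): 112²+441² = 207025 = 455² → right
(30,19,15): 15²+19² = 586 < 900 = 30² → obtuse
(55,106,118): 55²+106² = 14261 > 13924 = 118² → acute
(70,56,89): 56²+70² = 8036 > 7921 = 89² → acute
3 of the 6 are acute.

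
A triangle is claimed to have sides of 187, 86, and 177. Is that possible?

The longest side is 187, and the other two sum to 263.
Since 263 > 187, the triangle inequality holds.

Yes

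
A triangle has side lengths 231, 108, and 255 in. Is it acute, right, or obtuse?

right

Compare the square of the longest side to the sum of squares of the other two: 108² + 231² = 65025 = 255².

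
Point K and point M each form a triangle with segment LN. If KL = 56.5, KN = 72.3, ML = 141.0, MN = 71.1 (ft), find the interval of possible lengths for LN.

From triangle KLN: |56.5 − 72.3| < LN < 56.5 + 72.3, i.e. 15.8 < LN < 128.8.
From triangle MLN: 69.9 < LN < 212.1.
Both must hold, so LN lies in the intersection.

69.9 < LN < 128.8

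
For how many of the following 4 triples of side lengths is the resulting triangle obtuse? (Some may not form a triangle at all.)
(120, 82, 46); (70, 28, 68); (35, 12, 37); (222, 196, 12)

(120,82,46): 46²+82² = 8840 < 14400 = 120² → obtuse
(70,28,68): 28²+68² = 5408 > 4900 = 70² → acute
(35,12,37): 12²+35² = 1369 = 37² → right
(222,196,12): 12+196 ≤ 222, not a triangle
1 of the 4 is obtuse.

1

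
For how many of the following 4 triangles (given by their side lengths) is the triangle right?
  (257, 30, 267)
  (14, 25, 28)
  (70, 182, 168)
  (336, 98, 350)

(257,30,267): 30²+257² = 66949 < 71289 = 267² → obtuse
(14,25,28): 14²+25² = 821 > 784 = 28² → acute
(70,182,168): 70²+168² = 33124 = 182² → right
(336,98,350): 98²+336² = 122500 = 350² → right
2 of the 4 are right.

2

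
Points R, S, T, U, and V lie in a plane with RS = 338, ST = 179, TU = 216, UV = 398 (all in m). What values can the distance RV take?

0 ≤ RV ≤ 1131 m

The maximum is all hops collinear in one direction: 338 + 179 + 216 + 398 = 1131.
The longest hop is 398; the others sum to 733. Since 398 ≤ 733, the path can fold back on itself completely, so the minimum distance is 0.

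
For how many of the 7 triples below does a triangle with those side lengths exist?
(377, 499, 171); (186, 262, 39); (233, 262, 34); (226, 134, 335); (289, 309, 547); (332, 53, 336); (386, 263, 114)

5

(171,377,499): 171+377 > 499 → valid
(39,186,262): 39+186 ≤ 262 → not valid
(34,233,262): 34+233 > 262 → valid
(134,226,335): 134+226 > 335 → valid
(289,309,547): 289+309 > 547 → valid
(53,332,336): 53+332 > 336 → valid
(114,263,386): 114+263 ≤ 386 → not valid
5 of the 7 triples form a triangle.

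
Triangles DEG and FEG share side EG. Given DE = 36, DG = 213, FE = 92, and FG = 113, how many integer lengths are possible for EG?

From triangle DEG: 177 < EG < 249.
From triangle FEG: 21 < EG < 205.
Intersection: 177 < EG < 205, so integers 178 through 204: 27 values.

27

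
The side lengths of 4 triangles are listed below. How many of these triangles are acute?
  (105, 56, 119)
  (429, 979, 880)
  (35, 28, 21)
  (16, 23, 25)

1

(105,56,119): 56²+105² = 14161 = 119² → right
(429,979,880): 429²+880² = 958441 = 979² → right
(35,28,21): 21²+28² = 1225 = 35² → right
(16,23,25): 16²+23² = 785 > 625 = 25² → acute
1 of the 4 is acute.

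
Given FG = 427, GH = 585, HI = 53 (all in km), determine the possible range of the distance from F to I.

105 ≤ FI ≤ 1065 km

The maximum is all hops collinear in one direction: 427 + 585 + 53 = 1065.
The longest hop is 585; the others sum to 480. Folding the others back against it leaves at least 585 − 480 = 105.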